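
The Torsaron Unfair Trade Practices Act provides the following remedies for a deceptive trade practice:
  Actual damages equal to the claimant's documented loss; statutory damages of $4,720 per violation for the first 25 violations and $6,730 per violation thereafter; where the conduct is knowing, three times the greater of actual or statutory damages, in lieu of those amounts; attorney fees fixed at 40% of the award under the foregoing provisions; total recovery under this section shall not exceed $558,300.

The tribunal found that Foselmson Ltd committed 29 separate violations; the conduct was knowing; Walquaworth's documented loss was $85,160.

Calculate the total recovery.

First 25 violations: 25 × $4,720 = $118,000
Remaining violations: (29 − 25) × $6,730 = $26,920
Statutory damages: $118,000 + $26,920 = $144,920
Greater of actual damages ($85,160) or statutory damages ($144,920): $144,920
Trebled: 3 × $144,920 = $434,760
Attorney fees: 40% of $434,760 = $173,904
Total before cap: $434,760 + $173,904 = $608,664
Cap at $558,300: $608,664 exceeds the cap → $558,300

$558,300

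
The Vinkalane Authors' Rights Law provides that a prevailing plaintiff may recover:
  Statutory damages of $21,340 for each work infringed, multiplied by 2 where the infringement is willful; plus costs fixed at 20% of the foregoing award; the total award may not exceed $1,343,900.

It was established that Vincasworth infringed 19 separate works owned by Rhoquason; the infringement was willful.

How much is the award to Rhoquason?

Statutory damages: 19 × $21,340 = $405,460
Doubled: 2 × $405,460 = $810,920
Costs: 20% of $810,920 = $162,184
Award plus costs: $810,920 + $162,184 = $973,104
Cap at $1,343,900: $973,104 is within the cap, no reduction.

$973,104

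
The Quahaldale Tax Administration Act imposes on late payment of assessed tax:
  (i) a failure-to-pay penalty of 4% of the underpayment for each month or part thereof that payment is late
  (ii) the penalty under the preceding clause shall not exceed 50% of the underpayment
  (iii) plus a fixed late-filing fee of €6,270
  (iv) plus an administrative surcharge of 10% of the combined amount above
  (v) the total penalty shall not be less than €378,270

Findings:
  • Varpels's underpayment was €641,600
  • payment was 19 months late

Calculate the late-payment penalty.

Penalty: €378,270

Accrued rate: 4% × 19 = 76%, capped at 50% → 50%
Failure-to-pay penalty: 50% of €641,600 = €320,800
Penalty before surcharge: €320,800 + €6,270 = €327,070
Administrative surcharge: 10% of €327,070 = €32,707
Total penalty: €327,070 + €32,707 = €359,777
Minimum €378,270: €359,777 is below the minimum → €378,270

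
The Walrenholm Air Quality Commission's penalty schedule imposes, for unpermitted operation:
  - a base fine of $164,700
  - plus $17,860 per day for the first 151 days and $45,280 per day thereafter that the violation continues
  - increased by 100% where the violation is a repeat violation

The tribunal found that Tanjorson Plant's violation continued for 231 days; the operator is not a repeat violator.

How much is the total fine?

$6,483,960

First 151 days: 151 × $17,860 = $2,696,860
Remaining days: (231 − 151) × $45,280 = $3,622,400
Per-day component: $2,696,860 + $3,622,400 = $6,319,260
Base plus per-day: $164,700 + $6,319,260 = $6,483,960
The operator is not a repeat violator: no 100% increase.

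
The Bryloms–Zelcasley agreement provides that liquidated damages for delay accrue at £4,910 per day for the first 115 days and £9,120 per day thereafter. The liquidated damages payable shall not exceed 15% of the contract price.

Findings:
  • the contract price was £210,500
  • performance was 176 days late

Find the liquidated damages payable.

£31,575

First 115 days: 115 × £4,910 = £564,650
Remaining days: (176 − 115) × £9,120 = £556,320
Accrued per-day damages: £564,650 + £556,320 = £1,120,970
Cap: 15% of £210,500 = £31,575
Cap at £31,575: £1,120,970 exceeds the cap → £31,575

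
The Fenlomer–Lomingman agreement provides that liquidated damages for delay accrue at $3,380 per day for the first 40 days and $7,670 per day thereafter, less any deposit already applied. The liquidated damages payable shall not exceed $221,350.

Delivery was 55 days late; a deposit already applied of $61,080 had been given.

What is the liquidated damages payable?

Liquidated damages: $189,170

First 40 days: 40 × $3,380 = $135,200
Remaining days: (55 − 40) × $7,670 = $115,050
Accrued per-day damages: $135,200 + $115,050 = $250,250
Less deposit already applied: $250,250 − $61,080 = $189,170
Cap at $221,350: $189,170 is within the cap, no reduction.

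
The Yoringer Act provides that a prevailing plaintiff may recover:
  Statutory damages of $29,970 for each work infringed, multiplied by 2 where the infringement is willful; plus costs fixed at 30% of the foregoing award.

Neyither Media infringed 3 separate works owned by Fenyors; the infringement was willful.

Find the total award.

$233,766

Statutory damages: 3 × $29,970 = $89,910
Doubled: 2 × $89,910 = $179,820
Costs: 30% of $179,820 = $53,946
Award plus costs: $179,820 + $53,946 = $233,766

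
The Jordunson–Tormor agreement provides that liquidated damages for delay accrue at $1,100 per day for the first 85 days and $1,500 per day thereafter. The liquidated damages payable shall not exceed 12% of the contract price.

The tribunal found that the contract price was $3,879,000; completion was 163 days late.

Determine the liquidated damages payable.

Liquidated damages: $210,500

First 85 days: 85 × $1,100 = $93,500
Remaining days: (163 − 85) × $1,500 = $117,000
Accrued per-day damages: $93,500 + $117,000 = $210,500
Cap: 12% of $3,879,000 = $465,480
Cap at $465,480: $210,500 is within the cap, no reduction.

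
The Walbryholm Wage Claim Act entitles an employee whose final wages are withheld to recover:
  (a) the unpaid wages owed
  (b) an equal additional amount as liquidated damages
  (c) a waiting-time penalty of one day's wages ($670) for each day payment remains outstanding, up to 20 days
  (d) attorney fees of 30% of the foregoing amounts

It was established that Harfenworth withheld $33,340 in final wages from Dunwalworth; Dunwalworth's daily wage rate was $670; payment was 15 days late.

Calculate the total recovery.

Liquidated damages (equal amount): $33,340
Penalty days: min(15, 20) = 15
Waiting-time penalty: 15 × $670 = $10,050
Subtotal: $33,340 + $33,340 + $10,050 = $76,730
Attorney fees: 30% of $76,730 = $23,019
Total award: $76,730 + $23,019 = $99,749

$99,749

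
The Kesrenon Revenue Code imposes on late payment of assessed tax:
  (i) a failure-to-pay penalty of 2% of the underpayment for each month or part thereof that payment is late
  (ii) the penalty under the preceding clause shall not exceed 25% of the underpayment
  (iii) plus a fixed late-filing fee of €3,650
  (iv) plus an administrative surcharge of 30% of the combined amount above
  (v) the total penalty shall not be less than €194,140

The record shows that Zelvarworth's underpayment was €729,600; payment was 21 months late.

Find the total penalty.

Accrued rate: 2% × 21 = 42%, capped at 25% → 25%
Failure-to-pay penalty: 25% of €729,600 = €182,400
Penalty before surcharge: €182,400 + €3,650 = €186,050
Administrative surcharge: 30% of €186,050 = €55,815
Total penalty: €186,050 + €55,815 = €241,865
Minimum €194,140: €241,865 meets the minimum, no increase.

€241,865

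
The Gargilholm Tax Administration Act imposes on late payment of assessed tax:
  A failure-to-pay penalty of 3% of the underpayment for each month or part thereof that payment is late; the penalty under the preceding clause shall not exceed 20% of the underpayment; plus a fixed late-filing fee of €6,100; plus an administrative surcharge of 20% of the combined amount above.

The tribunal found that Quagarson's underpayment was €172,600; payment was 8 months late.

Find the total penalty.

€48,744

Accrued rate: 3% × 8 = 24%, capped at 20% → 20%
Failure-to-pay penalty: 20% of €172,600 = €34,520
Penalty before surcharge: €34,520 + €6,100 = €40,620
Administrative surcharge: 20% of €40,620 = €8,124
Total penalty: €40,620 + €8,124 = €48,744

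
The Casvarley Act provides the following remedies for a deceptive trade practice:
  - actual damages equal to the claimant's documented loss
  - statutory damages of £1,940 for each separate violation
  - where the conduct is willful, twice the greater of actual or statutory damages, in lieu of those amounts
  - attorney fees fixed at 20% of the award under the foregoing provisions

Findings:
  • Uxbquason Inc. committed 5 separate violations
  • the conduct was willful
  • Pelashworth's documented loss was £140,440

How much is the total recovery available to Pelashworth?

Statutory damages: 5 × £1,940 = £9,700
Greater of actual damages (£140,440) or statutory damages (£9,700): £140,440
Doubled: 2 × £140,440 = £280,880
Attorney fees: 20% of £280,880 = £56,176
Total recovery: £280,880 + £56,176 = £337,056

£337,056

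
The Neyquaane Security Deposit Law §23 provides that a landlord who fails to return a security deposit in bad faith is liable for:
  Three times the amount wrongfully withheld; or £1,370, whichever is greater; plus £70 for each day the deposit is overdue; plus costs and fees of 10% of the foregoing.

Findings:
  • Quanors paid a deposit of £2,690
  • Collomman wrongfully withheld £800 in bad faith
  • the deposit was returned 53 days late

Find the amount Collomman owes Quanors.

£6,721

Trebled: 3 × £800 = £2,400
Minimum £1,370: £2,400 meets the minimum, no increase.
Late-return penalty: 53 × £70 = £3,710
Damages plus late penalty: £2,400 + £3,710 = £6,110
Costs and fees: 10% of £6,110 = £611
Total recovery: £6,110 + £611 = £6,721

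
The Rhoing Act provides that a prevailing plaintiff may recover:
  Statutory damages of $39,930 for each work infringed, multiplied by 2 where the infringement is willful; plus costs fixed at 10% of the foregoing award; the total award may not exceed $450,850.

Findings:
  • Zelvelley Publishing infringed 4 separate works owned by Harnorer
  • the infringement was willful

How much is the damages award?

Award: $351,384

Statutory damages: 4 × $39,930 = $159,720
Doubled: 2 × $159,720 = $319,440
Costs: 10% of $319,440 = $31,944
Award plus costs: $319,440 + $31,944 = $351,384
Cap at $450,850: $351,384 is within the cap, no reduction.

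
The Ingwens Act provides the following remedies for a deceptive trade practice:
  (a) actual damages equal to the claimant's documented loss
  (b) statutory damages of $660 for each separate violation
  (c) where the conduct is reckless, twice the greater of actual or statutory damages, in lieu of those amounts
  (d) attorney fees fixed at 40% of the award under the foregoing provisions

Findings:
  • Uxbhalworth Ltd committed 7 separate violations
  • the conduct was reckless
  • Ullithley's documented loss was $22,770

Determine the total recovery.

$63,756

Statutory damages: 7 × $660 = $4,620
Greater of actual damages ($22,770) or statutory damages ($4,620): $22,770
Doubled: 2 × $22,770 = $45,540
Attorney fees: 40% of $45,540 = $18,216
Total recovery: $45,540 + $18,216 = $63,756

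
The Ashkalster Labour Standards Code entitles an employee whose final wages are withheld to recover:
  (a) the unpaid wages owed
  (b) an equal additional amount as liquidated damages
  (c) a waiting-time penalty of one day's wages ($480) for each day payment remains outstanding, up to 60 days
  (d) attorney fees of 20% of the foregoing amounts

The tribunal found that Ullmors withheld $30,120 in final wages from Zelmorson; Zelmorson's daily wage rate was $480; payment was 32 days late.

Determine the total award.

Total award: $90,720

Liquidated damages (equal amount): $30,120
Penalty days: min(32, 60) = 32
Waiting-time penalty: 32 × $480 = $15,360
Subtotal: $30,120 + $30,120 + $15,360 = $75,600
Attorney fees: 20% of $75,600 = $15,120
Total award: $75,600 + $15,120 = $90,720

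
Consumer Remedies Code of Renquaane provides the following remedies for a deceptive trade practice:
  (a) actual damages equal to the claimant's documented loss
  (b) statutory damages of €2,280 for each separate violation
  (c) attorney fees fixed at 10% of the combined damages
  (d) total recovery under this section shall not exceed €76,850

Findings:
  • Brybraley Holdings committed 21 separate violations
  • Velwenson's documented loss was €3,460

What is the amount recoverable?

Statutory damages: 21 × €2,280 = €47,880
Combined damages: €3,460 + €47,880 = €51,340
Attorney fees: 10% of €51,340 = €5,134
Total before cap: €51,340 + €5,134 = €56,474
Cap at €76,850: €56,474 is within the cap, no reduction.

€56,474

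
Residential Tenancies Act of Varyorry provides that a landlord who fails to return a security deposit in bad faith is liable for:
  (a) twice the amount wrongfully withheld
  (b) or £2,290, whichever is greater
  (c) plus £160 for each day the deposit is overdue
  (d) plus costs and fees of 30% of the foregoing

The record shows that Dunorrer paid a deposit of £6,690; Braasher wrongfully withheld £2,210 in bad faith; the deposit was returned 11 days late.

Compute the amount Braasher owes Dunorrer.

Doubled: 2 × £2,210 = £4,420
Minimum £2,290: £4,420 meets the minimum, no increase.
Late-return penalty: 11 × £160 = £1,760
Damages plus late penalty: £4,420 + £1,760 = £6,180
Costs and fees: 30% of £6,180 = £1,854
Total recovery: £6,180 + £1,854 = £8,034

£8,034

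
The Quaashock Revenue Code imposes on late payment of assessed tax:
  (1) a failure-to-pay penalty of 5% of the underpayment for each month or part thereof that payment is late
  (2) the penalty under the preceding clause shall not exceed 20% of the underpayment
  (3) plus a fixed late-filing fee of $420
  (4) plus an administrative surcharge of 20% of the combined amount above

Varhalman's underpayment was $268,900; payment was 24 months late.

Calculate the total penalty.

Penalty: $65,040

Accrued rate: 5% × 24 = 120%, capped at 20% → 20%
Failure-to-pay penalty: 20% of $268,900 = $53,780
Penalty before surcharge: $53,780 + $420 = $54,200
Administrative surcharge: 20% of $54,200 = $10,840
Total penalty: $54,200 + $10,840 = $65,040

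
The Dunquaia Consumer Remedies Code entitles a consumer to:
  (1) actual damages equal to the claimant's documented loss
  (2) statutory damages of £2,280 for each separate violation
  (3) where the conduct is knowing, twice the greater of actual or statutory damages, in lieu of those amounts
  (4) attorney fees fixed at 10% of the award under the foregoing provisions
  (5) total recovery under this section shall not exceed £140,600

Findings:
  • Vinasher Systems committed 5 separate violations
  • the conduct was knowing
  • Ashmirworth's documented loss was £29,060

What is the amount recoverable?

£63,932

Statutory damages: 5 × £2,280 = £11,400
Greater of actual damages (£29,060) or statutory damages (£11,400): £29,060
Doubled: 2 × £29,060 = £58,120
Attorney fees: 10% of £58,120 = £5,812
Total before cap: £58,120 + £5,812 = £63,932
Cap at £140,600: £63,932 is within the cap, no reduction.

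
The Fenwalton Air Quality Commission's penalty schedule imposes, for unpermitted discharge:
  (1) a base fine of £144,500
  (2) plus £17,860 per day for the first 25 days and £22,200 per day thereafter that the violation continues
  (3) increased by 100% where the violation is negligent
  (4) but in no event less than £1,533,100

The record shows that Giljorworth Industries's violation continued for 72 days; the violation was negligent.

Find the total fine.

Civil penalty: £3,268,800

First 25 days: 25 × £17,860 = £446,500
Remaining days: (72 − 25) × £22,200 = £1,043,400
Per-day component: £446,500 + £1,043,400 = £1,489,900
Base plus per-day: £144,500 + £1,489,900 = £1,634,400
Enhancement: 100% of £1,634,400 = £1,634,400
Enhanced fine: £1,634,400 + £1,634,400 = £3,268,800
Minimum £1,533,100: £3,268,800 meets the minimum, no increase.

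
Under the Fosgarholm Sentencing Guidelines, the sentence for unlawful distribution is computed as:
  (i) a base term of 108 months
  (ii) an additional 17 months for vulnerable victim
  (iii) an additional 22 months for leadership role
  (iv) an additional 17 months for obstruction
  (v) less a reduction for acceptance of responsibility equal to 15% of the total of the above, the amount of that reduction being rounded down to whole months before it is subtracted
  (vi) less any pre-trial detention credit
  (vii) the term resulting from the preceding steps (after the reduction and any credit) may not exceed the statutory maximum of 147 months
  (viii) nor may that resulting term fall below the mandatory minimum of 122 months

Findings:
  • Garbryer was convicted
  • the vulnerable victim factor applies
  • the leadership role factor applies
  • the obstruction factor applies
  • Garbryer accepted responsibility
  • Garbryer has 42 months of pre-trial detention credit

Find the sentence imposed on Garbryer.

Sentence: 122 months

Vulnerable victim enhancement: +17 months
Leadership role enhancement: +22 months
Obstruction enhancement: +17 months
Adjusted term: 108 months + 17 months + 22 months + 17 months = 164 months
Acceptance of responsibility reduction: 15% of 164 months = 24 months (rounded down)
After reduction: 164 − 24 = 140 months
Less pre-trial detention credit: 140 months − 42 months = 98 months
Cap at 147 months: 98 months is within the cap, no reduction.
Minimum 122 months: 98 months is below the minimum → 122 months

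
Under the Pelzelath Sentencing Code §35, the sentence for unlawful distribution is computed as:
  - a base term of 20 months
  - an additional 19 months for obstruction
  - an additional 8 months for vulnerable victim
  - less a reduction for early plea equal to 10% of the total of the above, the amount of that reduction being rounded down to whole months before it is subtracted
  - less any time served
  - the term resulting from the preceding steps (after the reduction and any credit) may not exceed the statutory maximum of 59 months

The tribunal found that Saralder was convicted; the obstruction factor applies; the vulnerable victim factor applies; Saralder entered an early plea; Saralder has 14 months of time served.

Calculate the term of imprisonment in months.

Obstruction enhancement: +19 months
Vulnerable victim enhancement: +8 months
Adjusted term: 20 months + 19 months + 8 months = 47 months
Early plea reduction: 10% of 47 months = 4 months (rounded down)
After reduction: 47 − 4 = 43 months
Less time served: 43 months − 14 months = 29 months
Cap at 59 months: 29 months is within the cap, no reduction.

29 months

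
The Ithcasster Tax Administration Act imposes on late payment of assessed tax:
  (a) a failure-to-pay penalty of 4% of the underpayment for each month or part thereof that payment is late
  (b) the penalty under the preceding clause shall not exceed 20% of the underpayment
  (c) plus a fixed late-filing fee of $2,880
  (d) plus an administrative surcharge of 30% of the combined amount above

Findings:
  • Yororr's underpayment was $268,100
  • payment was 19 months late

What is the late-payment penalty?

$73,450

Accrued rate: 4% × 19 = 76%, capped at 20% → 20%
Failure-to-pay penalty: 20% of $268,100 = $53,620
Penalty before surcharge: $53,620 + $2,880 = $56,500
Administrative surcharge: 30% of $56,500 = $16,950
Total penalty: $56,500 + $16,950 = $73,450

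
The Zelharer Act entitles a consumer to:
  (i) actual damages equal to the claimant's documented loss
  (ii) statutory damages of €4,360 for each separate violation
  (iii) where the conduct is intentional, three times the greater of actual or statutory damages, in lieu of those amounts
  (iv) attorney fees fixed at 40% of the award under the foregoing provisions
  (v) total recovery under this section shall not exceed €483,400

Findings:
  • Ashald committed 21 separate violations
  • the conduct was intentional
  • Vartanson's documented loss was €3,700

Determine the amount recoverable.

Statutory damages: 21 × €4,360 = €91,560
Greater of actual damages (€3,700) or statutory damages (€91,560): €91,560
Trebled: 3 × €91,560 = €274,680
Attorney fees: 40% of €274,680 = €109,872
Total before cap: €274,680 + €109,872 = €384,552
Cap at €483,400: €384,552 is within the cap, no reduction.

€384,552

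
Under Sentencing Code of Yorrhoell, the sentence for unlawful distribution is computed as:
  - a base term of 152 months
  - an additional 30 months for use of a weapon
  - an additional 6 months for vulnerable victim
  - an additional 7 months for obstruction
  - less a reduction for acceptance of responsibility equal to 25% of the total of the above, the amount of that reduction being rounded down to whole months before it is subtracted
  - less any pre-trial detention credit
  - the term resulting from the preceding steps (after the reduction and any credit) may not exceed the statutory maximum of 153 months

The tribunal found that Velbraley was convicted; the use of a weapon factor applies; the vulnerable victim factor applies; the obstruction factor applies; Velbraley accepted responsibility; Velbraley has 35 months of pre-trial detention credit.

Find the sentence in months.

Sentence: 112 months

Use of a weapon enhancement: +30 months
Vulnerable victim enhancement: +6 months
Obstruction enhancement: +7 months
Adjusted term: 152 months + 30 months + 6 months + 7 months = 195 months
Acceptance of responsibility reduction: 25% of 195 months = 48 months (rounded down)
After reduction: 195 − 48 = 147 months
Less pre-trial detention credit: 147 months − 35 months = 112 months
Cap at 153 months: 112 months is within the cap, no reduction.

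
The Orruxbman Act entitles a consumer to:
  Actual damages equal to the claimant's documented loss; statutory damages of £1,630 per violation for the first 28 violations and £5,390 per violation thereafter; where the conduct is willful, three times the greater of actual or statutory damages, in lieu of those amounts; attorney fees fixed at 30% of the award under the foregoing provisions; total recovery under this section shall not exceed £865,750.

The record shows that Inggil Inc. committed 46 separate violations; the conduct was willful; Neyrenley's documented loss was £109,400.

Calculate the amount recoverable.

First 28 violations: 28 × £1,630 = £45,640
Remaining violations: (46 − 28) × £5,390 = £97,020
Statutory damages: £45,640 + £97,020 = £142,660
Greater of actual damages (£109,400) or statutory damages (£142,660): £142,660
Trebled: 3 × £142,660 = £427,980
Attorney fees: 30% of £427,980 = £128,394
Total before cap: £427,980 + £128,394 = £556,374
Cap at £865,750: £556,374 is within the cap, no reduction.

£556,374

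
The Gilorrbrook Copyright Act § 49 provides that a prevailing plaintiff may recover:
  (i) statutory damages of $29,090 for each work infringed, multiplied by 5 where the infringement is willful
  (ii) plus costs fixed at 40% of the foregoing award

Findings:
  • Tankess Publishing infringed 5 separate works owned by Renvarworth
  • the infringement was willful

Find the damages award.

Award: $1,018,150

Statutory damages: 5 × $29,090 = $145,450
Multiplied by 5: 5 × $145,450 = $727,250
Costs: 40% of $727,250 = $290,900
Award plus costs: $727,250 + $290,900 = $1,018,150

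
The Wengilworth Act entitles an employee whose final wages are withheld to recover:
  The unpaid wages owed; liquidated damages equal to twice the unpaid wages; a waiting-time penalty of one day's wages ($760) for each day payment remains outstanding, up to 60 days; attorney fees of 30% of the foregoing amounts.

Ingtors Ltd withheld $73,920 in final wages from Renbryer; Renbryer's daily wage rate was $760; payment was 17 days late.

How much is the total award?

Doubled: 2 × $73,920 = $147,840
Penalty days: min(17, 60) = 17
Waiting-time penalty: 17 × $760 = $12,920
Subtotal: $73,920 + $147,840 + $12,920 = $234,680
Attorney fees: 30% of $234,680 = $70,404
Total award: $234,680 + $70,404 = $305,084

$305,084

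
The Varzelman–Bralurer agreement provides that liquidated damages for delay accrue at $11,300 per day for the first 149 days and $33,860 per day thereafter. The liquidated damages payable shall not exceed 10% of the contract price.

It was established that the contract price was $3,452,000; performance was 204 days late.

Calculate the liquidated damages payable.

First 149 days: 149 × $11,300 = $1,683,700
Remaining days: (204 − 149) × $33,860 = $1,862,300
Accrued per-day damages: $1,683,700 + $1,862,300 = $3,546,000
Cap: 10% of $3,452,000 = $345,200
Cap at $345,200: $3,546,000 exceeds the cap → $345,200

$345,200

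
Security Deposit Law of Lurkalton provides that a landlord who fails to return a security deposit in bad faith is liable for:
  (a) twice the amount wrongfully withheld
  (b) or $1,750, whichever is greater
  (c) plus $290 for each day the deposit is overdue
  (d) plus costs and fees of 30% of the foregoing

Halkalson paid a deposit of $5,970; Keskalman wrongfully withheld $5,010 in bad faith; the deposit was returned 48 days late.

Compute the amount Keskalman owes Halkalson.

$31,122

Doubled: 2 × $5,010 = $10,020
Minimum $1,750: $10,020 meets the minimum, no increase.
Late-return penalty: 48 × $290 = $13,920
Damages plus late penalty: $10,020 + $13,920 = $23,940
Costs and fees: 30% of $23,940 = $7,182
Total recovery: $23,940 + $7,182 = $31,122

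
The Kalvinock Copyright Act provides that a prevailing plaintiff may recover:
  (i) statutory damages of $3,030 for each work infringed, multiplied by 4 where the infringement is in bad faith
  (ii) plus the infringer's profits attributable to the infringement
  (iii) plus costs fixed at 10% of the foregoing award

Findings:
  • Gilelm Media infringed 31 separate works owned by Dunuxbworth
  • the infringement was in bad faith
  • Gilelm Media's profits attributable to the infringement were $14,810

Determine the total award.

Statutory damages: 31 × $3,030 = $93,930
Multiplied by 4: 4 × $93,930 = $375,720
Combined award: $375,720 + $14,810 = $390,530
Costs: 10% of $390,530 = $39,053
Award plus costs: $390,530 + $39,053 = $429,583

$429,583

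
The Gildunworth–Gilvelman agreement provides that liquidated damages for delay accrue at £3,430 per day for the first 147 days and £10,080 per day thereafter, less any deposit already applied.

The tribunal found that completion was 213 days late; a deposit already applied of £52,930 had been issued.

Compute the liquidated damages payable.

First 147 days: 147 × £3,430 = £504,210
Remaining days: (213 − 147) × £10,080 = £665,280
Accrued per-day damages: £504,210 + £665,280 = £1,169,490
Less deposit already applied: £1,169,490 − £52,930 = £1,116,560

£1,116,560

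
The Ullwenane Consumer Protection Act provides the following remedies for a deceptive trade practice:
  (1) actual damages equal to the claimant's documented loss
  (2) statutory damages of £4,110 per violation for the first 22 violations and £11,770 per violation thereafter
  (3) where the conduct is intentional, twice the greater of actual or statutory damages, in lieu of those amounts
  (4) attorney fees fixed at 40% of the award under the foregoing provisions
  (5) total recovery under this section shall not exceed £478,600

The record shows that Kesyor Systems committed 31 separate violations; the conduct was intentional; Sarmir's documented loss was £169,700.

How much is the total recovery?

First 22 violations: 22 × £4,110 = £90,420
Remaining violations: (31 − 22) × £11,770 = £105,930
Statutory damages: £90,420 + £105,930 = £196,350
Greater of actual damages (£169,700) or statutory damages (£196,350): £196,350
Doubled: 2 × £196,350 = £392,700
Attorney fees: 40% of £392,700 = £157,080
Total before cap: £392,700 + £157,080 = £549,780
Cap at £478,600: £549,780 exceeds the cap → £478,600

£478,600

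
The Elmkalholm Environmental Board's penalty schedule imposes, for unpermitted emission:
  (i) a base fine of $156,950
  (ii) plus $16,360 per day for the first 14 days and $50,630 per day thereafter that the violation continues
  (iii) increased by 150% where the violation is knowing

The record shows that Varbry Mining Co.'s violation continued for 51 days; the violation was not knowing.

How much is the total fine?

First 14 days: 14 × $16,360 = $229,040
Remaining days: (51 − 14) × $50,630 = $1,873,310
Per-day component: $229,040 + $1,873,310 = $2,102,350
Base plus per-day: $156,950 + $2,102,350 = $2,259,300
The violation was not knowing: no 150% increase.

Civil penalty: $2,259,300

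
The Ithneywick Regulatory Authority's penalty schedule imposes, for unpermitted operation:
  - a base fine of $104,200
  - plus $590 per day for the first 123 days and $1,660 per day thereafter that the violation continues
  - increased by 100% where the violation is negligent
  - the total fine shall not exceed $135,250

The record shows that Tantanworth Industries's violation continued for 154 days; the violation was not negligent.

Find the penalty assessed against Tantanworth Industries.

First 123 days: 123 × $590 = $72,570
Remaining days: (154 − 123) × $1,660 = $51,460
Per-day component: $72,570 + $51,460 = $124,030
Base plus per-day: $104,200 + $124,030 = $228,230
The violation was not negligent: no 100% increase.
Cap at $135,250: $228,230 exceeds the cap → $135,250

$135,250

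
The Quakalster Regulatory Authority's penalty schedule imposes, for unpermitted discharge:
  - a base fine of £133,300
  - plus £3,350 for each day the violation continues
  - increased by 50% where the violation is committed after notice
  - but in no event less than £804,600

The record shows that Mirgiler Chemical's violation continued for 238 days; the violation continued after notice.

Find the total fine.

£1,395,900

Per-day component: 238 × £3,350 = £797,300
Base plus per-day: £133,300 + £797,300 = £930,600
Enhancement: 50% of £930,600 = £465,300
Enhanced fine: £930,600 + £465,300 = £1,395,900
Minimum £804,600: £1,395,900 meets the minimum, no increase.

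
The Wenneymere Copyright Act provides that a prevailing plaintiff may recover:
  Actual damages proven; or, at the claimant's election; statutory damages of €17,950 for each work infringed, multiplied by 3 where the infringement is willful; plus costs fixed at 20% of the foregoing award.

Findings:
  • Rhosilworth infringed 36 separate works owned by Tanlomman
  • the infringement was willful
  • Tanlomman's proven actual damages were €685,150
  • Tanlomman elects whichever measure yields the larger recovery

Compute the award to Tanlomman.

€2,326,320

Statutory damages: 36 × €17,950 = €646,200
Trebled: 3 × €646,200 = €1,938,600
Greater of actual damages (€685,150) or enhanced statutory damages (€1,938,600): €1,938,600
Costs: 20% of €1,938,600 = €387,720
Award plus costs: €1,938,600 + €387,720 = €2,326,320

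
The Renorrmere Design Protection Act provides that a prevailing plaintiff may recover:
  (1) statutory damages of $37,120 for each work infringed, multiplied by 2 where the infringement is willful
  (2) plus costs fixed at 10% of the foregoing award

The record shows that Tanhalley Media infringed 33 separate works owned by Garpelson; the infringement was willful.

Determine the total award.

$2,694,912

Statutory damages: 33 × $37,120 = $1,224,960
Doubled: 2 × $1,224,960 = $2,449,920
Costs: 10% of $2,449,920 = $244,992
Award plus costs: $2,449,920 + $244,992 = $2,694,912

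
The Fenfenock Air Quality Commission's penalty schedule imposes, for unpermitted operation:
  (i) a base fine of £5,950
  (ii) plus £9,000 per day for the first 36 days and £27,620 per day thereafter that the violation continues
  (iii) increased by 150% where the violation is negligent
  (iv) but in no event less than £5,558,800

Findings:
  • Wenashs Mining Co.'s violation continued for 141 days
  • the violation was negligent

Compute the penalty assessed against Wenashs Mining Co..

First 36 days: 36 × £9,000 = £324,000
Remaining days: (141 − 36) × £27,620 = £2,900,100
Per-day component: £324,000 + £2,900,100 = £3,224,100
Base plus per-day: £5,950 + £3,224,100 = £3,230,050
Enhancement: 150% of £3,230,050 = £4,845,075
Enhanced fine: £3,230,050 + £4,845,075 = £8,075,125
Minimum £5,558,800: £8,075,125 meets the minimum, no increase.

£8,075,125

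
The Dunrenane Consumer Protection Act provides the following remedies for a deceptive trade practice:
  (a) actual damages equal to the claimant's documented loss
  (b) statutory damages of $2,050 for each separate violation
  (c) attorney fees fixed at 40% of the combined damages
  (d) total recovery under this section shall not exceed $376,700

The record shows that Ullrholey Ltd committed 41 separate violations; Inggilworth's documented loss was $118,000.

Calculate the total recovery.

Total recovery: $282,870

Statutory damages: 41 × $2,050 = $84,050
Combined damages: $118,000 + $84,050 = $202,050
Attorney fees: 40% of $202,050 = $80,820
Total before cap: $202,050 + $80,820 = $282,870
Cap at $376,700: $282,870 is within the cap, no reduction.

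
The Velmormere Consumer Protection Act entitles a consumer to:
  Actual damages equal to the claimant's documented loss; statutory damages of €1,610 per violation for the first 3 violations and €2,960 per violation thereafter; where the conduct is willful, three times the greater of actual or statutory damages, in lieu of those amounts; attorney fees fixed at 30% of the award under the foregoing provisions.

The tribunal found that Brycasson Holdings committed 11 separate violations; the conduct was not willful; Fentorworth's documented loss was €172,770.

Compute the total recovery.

First 3 violations: 3 × €1,610 = €4,830
Remaining violations: (11 − 3) × €2,960 = €23,680
Statutory damages: €4,830 + €23,680 = €28,510
Conduct not willful: the in-lieu enhancement does not apply.
Actual plus statutory damages: €172,770 + €28,510 = €201,280
Attorney fees: 30% of €201,280 = €60,384
Total recovery: €201,280 + €60,384 = €261,664

€261,664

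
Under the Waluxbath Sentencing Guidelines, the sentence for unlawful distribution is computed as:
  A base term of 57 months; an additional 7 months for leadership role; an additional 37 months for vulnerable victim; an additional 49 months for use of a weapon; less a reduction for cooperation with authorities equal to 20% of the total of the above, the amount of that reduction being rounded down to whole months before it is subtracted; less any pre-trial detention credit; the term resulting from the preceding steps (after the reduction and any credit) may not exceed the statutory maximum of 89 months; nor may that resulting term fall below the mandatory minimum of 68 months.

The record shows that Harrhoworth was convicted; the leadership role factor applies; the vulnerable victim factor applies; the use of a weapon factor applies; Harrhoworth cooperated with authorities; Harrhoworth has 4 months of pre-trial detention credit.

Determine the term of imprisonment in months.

Leadership role enhancement: +7 months
Vulnerable victim enhancement: +37 months
Use of a weapon enhancement: +49 months
Adjusted term: 57 months + 7 months + 37 months + 49 months = 150 months
Cooperation with authorities reduction: 20% of 150 months = 30 months (rounded down)
After reduction: 150 − 30 = 120 months
Less pre-trial detention credit: 120 months − 4 months = 116 months
Cap at 89 months: 116 months exceeds the cap → 89 months
Minimum 68 months: 89 months meets the minimum, no increase.

89 months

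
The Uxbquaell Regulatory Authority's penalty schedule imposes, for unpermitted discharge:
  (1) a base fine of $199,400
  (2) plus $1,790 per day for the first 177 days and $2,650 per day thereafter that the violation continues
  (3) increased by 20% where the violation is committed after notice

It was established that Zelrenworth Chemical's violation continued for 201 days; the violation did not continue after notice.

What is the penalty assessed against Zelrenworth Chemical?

$579,830

First 177 days: 177 × $1,790 = $316,830
Remaining days: (201 − 177) × $2,650 = $63,600
Per-day component: $316,830 + $63,600 = $380,430
Base plus per-day: $199,400 + $380,430 = $579,830
The violation did not continue after notice: no 20% increase.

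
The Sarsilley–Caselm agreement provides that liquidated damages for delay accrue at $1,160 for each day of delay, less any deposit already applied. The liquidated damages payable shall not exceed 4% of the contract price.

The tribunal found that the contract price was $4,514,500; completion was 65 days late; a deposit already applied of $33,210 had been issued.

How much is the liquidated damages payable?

Per-day damages: 65 × $1,160 = $75,400
Less deposit already applied: $75,400 − $33,210 = $42,190
Cap: 4% of $4,514,500 = $180,580
Cap at $180,580: $42,190 is within the cap, no reduction.

$42,190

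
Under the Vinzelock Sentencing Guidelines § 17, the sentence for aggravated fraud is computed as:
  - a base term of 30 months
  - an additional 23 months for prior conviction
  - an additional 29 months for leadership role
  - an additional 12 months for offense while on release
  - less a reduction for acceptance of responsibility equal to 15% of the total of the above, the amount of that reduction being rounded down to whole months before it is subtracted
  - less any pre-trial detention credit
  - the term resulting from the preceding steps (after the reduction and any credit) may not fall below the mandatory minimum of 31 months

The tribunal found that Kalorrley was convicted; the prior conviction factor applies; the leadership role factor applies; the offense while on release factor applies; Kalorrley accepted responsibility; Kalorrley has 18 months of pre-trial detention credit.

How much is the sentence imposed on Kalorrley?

Sentence: 62 months

Prior conviction enhancement: +23 months
Leadership role enhancement: +29 months
Offense while on release enhancement: +12 months
Adjusted term: 30 months + 23 months + 29 months + 12 months = 94 months
Acceptance of responsibility reduction: 15% of 94 months = 14 months (rounded down)
After reduction: 94 − 14 = 80 months
Less pre-trial detention credit: 80 months − 18 months = 62 months
Minimum 31 months: 62 months meets the minimum, no increase.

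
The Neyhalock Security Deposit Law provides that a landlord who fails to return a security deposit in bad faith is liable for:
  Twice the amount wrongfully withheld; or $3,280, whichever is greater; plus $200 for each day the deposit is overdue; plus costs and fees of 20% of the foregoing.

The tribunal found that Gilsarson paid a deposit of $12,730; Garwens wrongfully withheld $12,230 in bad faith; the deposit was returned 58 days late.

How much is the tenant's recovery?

$43,272

Doubled: 2 × $12,230 = $24,460
Minimum $3,280: $24,460 meets the minimum, no increase.
Late-return penalty: 58 × $200 = $11,600
Damages plus late penalty: $24,460 + $11,600 = $36,060
Costs and fees: 20% of $36,060 = $7,212
Total recovery: $36,060 + $7,212 = $43,272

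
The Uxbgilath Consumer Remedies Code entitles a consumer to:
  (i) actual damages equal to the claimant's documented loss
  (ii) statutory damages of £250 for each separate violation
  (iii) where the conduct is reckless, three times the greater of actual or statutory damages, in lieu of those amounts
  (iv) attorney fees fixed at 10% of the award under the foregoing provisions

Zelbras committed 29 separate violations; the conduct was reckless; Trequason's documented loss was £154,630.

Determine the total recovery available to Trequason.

Statutory damages: 29 × £250 = £7,250
Greater of actual damages (£154,630) or statutory damages (£7,250): £154,630
Trebled: 3 × £154,630 = £463,890
Attorney fees: 10% of £463,890 = £46,389
Total recovery: £463,890 + £46,389 = £510,279

£510,279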